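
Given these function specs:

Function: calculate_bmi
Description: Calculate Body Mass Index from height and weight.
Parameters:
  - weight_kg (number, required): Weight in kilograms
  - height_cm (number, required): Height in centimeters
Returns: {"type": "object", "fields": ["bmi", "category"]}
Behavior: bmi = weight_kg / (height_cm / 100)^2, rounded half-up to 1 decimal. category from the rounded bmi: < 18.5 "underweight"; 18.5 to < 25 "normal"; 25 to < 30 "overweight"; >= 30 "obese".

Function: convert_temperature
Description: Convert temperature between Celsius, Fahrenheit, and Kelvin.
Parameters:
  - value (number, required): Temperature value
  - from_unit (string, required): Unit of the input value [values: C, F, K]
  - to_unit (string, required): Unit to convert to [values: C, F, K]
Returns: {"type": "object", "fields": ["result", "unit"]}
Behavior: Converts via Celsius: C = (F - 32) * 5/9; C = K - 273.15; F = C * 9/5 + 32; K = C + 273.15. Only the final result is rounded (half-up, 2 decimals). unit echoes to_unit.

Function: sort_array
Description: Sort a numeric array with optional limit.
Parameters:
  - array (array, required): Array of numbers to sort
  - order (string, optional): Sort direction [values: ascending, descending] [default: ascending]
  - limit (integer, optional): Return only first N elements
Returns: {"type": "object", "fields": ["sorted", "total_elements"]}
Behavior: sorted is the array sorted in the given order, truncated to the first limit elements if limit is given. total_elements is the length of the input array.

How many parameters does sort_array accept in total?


Parameters of sort_array: array (required), order (optional), limit (optional)
Total:
3


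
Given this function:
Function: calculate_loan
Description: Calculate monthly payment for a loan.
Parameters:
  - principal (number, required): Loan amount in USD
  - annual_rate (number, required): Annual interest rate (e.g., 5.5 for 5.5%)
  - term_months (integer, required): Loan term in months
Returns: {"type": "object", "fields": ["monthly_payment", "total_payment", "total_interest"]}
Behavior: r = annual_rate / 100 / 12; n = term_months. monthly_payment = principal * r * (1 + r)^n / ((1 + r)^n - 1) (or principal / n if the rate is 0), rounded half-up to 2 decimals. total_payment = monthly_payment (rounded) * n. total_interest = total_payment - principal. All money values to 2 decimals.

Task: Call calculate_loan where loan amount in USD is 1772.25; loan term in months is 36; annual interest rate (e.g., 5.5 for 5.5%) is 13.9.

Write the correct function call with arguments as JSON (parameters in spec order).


Mapping each described value to its parameter name:
  'Loan amount in USD' -> principal = 1772.25
  'Loan term in months' -> term_months = 36
  'Annual interest rate (e.g., 5.5 for 5.5%)' -> annual_rate = 13.9
calculate_loan({"principal": 1772.25, "annual_rate": 13.9, "term_months": 36})


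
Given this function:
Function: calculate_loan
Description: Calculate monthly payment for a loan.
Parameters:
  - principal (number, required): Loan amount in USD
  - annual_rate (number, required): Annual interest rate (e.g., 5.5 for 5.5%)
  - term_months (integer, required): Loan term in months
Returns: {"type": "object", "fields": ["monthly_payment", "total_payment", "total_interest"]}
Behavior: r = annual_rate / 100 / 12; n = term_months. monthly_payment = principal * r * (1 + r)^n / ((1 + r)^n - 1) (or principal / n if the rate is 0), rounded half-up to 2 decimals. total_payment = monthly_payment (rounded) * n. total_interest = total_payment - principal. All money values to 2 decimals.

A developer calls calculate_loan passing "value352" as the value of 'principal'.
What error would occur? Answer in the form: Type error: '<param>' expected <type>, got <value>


Spec: 'principal' is declared as number; "value352" is a string.
Type error: 'principal' expected number, got "value352"


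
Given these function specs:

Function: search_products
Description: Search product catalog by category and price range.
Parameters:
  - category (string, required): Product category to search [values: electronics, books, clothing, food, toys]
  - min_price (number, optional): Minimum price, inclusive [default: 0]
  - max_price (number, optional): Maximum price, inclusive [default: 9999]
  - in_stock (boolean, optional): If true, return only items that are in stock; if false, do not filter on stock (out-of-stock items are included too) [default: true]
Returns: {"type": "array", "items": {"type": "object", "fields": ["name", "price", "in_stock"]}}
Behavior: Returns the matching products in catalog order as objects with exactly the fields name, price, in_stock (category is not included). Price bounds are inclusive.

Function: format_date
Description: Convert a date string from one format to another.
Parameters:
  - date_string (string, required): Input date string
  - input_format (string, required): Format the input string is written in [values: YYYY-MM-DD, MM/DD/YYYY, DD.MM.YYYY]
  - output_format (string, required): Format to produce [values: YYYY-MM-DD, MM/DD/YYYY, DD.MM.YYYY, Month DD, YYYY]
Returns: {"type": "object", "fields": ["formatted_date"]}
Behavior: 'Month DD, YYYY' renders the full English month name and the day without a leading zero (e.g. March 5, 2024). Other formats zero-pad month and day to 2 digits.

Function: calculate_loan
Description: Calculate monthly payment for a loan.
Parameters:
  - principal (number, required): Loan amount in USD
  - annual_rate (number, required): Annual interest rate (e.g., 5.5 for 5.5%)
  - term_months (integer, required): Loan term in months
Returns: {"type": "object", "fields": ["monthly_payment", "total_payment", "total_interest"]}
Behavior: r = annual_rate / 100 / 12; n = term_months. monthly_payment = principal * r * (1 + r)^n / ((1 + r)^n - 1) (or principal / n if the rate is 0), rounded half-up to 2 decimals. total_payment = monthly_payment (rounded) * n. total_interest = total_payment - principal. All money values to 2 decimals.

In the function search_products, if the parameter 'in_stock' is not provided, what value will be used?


The search_products spec declares:
  - in_stock (boolean, optional): If true, return only items that are in stock; if false, do not filter on stock (out-of-stock items are included too) [default: true]
Default:
true


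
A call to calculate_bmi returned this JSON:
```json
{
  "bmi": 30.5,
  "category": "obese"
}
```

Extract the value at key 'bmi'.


30.5


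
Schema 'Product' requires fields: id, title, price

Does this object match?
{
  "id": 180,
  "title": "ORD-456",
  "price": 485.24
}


Checking required fields... All present.
Valid - all required fields present


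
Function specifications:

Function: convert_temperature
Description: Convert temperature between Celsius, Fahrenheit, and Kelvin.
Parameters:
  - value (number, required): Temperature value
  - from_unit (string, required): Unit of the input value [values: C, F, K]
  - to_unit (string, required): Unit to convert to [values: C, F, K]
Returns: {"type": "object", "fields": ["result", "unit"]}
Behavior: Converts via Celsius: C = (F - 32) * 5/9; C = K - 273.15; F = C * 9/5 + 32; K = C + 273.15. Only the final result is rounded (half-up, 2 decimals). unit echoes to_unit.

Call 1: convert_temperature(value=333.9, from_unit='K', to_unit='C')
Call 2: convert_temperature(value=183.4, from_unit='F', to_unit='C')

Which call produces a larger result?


Call 1:
  To C: 333.9 - 273.15 = 60.75
  Target is C: 60.75
  Round to 2 decimals: 60.75
  -> 60.75 C
Call 2:
  To C: (183.4 - 32) * 5/9 = 84.111111
  Target is C: 84.111111
  Round to 2 decimals: 84.11
  -> 84.11 C
Call 2 (84.11 C)


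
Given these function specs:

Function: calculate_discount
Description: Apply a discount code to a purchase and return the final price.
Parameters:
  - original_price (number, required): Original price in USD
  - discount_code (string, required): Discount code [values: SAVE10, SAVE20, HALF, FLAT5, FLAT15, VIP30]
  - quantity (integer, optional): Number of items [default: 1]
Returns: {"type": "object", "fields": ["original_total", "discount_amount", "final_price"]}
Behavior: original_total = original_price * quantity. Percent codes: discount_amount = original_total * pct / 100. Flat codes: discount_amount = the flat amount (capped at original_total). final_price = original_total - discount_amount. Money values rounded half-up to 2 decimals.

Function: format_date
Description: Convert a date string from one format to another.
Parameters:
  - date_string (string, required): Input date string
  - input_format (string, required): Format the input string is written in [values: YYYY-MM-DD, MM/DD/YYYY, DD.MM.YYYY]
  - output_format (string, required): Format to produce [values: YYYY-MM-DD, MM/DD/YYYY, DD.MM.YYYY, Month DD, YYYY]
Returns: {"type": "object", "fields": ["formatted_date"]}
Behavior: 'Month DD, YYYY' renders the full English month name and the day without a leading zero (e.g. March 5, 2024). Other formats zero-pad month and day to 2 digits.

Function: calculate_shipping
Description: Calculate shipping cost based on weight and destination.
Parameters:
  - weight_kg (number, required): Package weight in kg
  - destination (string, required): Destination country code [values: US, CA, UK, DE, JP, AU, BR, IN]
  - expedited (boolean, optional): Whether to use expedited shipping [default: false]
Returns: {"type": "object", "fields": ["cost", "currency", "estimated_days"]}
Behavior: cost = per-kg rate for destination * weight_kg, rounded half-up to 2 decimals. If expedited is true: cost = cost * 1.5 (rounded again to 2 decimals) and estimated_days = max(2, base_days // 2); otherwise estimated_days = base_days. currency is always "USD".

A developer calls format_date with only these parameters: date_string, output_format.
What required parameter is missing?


Required parameters: date_string, input_format, output_format
Provided: date_string, output_format
Missing: input_format
input_format


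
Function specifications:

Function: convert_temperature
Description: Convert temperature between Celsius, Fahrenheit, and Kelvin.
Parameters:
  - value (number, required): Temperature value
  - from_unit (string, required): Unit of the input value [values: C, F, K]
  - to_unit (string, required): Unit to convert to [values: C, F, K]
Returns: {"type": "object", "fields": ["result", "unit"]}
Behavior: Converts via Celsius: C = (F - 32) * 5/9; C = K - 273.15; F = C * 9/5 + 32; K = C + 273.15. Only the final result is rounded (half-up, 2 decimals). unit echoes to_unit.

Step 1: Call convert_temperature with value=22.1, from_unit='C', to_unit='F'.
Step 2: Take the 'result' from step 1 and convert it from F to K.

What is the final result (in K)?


Step 1: convert_temperature(value=22.1, from_unit=C, to_unit=F)
  Input already in C: 22.1
  To F: 22.1 * 9/5 + 32 = 71.78
  Round to 2 decimals: 71.78
  -> result = 71.78 F
Step 2: convert_temperature(value=71.78, from_unit=F, to_unit=K)
  To C: (71.78 - 32) * 5/9 = 22.1
  To K: 22.1 + 273.15 = 295.25
  Round to 2 decimals: 295.25
  -> result = 295.25 K
295.25 K


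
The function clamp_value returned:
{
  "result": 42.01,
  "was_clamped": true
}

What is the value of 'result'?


42.01


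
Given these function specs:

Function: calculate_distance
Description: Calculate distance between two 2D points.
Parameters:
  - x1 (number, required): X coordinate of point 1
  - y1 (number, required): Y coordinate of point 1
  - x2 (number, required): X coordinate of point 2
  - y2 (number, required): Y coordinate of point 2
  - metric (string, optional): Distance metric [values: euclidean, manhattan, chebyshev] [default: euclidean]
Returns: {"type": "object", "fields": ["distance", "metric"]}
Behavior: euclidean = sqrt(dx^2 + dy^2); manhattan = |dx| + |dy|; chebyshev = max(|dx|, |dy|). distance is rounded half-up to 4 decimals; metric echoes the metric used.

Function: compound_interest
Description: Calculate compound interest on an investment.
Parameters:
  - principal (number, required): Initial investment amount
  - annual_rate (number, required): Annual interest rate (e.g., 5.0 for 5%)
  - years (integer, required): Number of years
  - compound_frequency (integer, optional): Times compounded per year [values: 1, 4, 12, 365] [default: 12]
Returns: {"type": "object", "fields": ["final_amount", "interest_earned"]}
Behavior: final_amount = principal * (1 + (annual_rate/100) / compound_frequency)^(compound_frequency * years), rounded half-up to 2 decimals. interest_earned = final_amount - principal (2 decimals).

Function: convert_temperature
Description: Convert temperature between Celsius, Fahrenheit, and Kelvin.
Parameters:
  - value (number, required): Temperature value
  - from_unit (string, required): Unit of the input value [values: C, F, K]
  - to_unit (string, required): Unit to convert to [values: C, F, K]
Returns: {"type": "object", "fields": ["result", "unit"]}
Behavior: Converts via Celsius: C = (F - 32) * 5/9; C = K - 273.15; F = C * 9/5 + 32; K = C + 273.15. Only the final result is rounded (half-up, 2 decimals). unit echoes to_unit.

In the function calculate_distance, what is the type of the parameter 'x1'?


The calculate_distance spec declares:
  - x1 (number, required): X coordinate of point 1
Type:
number


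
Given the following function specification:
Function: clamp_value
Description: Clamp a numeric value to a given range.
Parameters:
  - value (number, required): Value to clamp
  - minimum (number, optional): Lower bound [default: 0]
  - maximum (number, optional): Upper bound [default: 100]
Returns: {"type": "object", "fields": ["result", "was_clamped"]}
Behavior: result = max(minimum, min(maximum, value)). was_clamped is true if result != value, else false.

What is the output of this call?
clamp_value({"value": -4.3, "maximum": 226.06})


Defaults applied: minimum=0
result = max(0, min(226.06, -4.3)) = max(0, -4.3) = 0
was_clamped = (0 != -4.3) = true
Output:
{"result": 0, "was_clamped": true}


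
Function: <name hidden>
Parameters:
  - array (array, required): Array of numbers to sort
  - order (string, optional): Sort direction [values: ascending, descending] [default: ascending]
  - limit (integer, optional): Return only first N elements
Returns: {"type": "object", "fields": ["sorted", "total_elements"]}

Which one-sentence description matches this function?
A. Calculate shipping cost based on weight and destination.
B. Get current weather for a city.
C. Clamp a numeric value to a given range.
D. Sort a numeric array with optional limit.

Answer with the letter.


Parameters array, order, limit and return ["sorted", "total_elements"] fit: Sort a numeric array with optional limit.
D


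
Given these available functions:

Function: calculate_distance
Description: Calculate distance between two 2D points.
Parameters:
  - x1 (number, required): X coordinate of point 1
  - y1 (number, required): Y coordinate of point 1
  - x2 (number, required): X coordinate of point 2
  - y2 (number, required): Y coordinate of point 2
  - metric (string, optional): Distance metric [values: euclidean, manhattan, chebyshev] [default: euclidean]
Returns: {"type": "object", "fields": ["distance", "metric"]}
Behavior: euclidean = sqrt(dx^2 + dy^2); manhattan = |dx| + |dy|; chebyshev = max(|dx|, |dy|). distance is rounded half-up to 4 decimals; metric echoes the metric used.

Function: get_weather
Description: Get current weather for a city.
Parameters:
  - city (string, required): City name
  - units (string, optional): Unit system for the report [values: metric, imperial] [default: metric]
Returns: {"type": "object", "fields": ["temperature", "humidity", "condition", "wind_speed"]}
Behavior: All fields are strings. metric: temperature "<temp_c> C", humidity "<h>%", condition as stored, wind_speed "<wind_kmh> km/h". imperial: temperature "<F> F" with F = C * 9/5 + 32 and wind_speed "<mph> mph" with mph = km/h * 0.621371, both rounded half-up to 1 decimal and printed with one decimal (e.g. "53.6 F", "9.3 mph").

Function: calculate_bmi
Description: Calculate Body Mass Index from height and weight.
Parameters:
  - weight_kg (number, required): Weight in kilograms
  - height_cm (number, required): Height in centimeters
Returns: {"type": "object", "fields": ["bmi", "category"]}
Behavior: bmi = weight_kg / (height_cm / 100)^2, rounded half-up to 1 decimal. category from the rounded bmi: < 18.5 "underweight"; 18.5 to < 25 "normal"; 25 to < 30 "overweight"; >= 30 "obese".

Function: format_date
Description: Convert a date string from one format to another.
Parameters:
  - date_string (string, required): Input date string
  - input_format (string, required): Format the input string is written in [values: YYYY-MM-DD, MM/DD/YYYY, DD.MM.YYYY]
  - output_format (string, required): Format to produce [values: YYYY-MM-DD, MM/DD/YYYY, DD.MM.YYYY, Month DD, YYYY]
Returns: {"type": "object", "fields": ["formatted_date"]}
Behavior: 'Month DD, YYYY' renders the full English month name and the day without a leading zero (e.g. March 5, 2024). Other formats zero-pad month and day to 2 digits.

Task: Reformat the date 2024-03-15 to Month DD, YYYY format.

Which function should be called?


The task needs a function whose description is: Convert a date string from one format to another.
format_date


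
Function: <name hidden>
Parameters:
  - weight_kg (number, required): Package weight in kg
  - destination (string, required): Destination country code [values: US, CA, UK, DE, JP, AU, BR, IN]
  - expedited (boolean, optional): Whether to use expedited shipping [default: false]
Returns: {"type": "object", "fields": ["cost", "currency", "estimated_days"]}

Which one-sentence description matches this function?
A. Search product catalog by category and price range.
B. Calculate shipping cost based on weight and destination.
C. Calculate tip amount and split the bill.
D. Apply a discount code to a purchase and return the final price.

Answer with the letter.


Parameters weight_kg, destination, expedited and return ["cost", "currency", "estimated_days"] fit: Calculate shipping cost based on weight and destination.
B


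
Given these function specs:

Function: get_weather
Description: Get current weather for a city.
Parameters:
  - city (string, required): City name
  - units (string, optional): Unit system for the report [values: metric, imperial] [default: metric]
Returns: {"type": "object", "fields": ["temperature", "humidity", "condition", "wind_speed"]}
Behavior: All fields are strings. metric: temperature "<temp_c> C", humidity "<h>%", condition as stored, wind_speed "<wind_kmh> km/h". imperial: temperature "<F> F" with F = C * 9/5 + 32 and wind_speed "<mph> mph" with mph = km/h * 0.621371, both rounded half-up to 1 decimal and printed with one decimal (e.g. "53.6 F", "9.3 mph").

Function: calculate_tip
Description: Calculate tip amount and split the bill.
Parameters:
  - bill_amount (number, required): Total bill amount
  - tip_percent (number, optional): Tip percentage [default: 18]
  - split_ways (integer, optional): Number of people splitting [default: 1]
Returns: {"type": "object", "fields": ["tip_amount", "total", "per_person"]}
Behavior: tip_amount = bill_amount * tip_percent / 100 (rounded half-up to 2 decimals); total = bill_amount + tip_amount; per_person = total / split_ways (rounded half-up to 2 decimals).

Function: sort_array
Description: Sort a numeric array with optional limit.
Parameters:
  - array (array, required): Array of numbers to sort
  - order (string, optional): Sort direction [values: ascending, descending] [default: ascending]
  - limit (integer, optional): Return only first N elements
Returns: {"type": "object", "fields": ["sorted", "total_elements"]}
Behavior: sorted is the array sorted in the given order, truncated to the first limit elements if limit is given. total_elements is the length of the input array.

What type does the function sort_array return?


The sort_array spec declares Returns: {"type": "object", "fields": ["sorted", "total_elements"]}
Type:
object


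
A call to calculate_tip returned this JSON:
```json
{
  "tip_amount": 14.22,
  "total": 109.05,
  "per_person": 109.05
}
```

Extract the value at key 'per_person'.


109.05


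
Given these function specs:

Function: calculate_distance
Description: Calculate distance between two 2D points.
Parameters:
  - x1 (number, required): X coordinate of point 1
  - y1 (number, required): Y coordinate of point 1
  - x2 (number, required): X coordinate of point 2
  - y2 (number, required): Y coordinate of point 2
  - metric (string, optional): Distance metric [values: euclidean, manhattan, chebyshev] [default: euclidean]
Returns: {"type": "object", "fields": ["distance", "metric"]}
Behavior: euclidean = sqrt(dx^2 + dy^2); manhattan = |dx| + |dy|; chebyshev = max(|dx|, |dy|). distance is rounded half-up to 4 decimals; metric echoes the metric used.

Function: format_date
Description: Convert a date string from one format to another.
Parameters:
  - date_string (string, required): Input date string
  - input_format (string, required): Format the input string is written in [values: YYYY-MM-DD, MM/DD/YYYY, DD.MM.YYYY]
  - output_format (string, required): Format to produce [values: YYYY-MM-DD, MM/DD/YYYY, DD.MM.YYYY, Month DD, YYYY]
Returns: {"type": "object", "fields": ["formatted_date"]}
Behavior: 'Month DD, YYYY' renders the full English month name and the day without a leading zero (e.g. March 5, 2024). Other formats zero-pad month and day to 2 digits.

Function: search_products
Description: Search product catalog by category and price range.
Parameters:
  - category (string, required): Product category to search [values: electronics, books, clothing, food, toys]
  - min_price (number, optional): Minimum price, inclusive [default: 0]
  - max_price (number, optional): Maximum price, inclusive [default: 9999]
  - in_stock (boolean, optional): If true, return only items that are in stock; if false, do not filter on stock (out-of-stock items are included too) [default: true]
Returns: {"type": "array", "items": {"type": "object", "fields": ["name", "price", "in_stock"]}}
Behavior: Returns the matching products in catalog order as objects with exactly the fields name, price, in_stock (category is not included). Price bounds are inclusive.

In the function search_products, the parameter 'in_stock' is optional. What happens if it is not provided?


The search_products spec declares:
  - in_stock (boolean, optional): If true, return only items that are in stock; if false, do not filter on stock (out-of-stock items are included too) [default: true]
It defaults to true


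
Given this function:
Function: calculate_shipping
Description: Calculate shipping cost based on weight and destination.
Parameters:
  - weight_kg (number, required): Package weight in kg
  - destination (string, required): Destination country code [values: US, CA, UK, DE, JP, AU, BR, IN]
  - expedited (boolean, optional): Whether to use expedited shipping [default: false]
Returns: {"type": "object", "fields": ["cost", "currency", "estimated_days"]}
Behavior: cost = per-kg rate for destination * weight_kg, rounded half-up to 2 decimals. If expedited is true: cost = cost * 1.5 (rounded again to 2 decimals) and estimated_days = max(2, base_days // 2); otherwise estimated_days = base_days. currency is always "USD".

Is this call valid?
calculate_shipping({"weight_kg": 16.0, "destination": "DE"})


Checking all required parameters present and types match... All valid.
Valid


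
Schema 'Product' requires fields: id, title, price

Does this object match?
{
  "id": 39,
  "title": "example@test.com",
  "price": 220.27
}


Checking required fields... All present.
Valid - all required fields present


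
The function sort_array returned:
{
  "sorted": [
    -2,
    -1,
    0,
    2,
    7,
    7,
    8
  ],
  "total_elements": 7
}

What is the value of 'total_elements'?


7


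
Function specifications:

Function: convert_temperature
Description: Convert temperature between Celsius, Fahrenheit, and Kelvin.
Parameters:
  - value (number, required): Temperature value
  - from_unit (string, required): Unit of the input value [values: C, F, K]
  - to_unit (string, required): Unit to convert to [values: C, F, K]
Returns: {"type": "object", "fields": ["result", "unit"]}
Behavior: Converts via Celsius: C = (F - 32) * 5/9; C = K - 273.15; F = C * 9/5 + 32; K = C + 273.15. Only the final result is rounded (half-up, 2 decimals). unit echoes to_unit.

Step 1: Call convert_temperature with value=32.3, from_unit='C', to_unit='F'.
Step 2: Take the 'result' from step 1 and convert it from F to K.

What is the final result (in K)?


Step 1: convert_temperature(value=32.3, from_unit=C, to_unit=F)
  Input already in C: 32.3
  To F: 32.3 * 9/5 + 32 = 90.14
  Round to 2 decimals: 90.14
  -> result = 90.14 F
Step 2: convert_temperature(value=90.14, from_unit=F, to_unit=K)
  To C: (90.14 - 32) * 5/9 = 32.3
  To K: 32.3 + 273.15 = 305.45
  Round to 2 decimals: 305.45
  -> result = 305.45 K
305.45 K


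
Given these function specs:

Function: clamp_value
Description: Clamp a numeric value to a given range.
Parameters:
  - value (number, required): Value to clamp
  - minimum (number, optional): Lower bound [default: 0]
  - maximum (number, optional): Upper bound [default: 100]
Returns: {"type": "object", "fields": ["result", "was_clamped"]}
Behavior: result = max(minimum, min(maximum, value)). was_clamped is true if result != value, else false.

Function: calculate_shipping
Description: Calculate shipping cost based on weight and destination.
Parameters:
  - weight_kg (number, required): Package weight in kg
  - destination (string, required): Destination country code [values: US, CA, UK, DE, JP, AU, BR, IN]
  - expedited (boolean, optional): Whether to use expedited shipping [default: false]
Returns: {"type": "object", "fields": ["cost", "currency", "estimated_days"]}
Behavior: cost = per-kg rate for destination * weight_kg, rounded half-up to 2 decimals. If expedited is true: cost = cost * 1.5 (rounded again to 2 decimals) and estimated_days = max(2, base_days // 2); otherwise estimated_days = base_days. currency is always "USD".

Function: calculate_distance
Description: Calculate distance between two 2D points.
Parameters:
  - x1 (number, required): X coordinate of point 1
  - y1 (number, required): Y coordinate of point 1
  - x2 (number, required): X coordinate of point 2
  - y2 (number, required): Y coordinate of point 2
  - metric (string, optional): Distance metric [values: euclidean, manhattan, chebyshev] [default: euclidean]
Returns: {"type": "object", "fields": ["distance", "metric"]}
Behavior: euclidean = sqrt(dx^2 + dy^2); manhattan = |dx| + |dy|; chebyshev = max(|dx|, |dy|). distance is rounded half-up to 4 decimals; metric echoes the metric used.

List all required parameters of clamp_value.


Parameters of clamp_value and their required/optional flag:
  value: required
  minimum: optional
  maximum: optional
value


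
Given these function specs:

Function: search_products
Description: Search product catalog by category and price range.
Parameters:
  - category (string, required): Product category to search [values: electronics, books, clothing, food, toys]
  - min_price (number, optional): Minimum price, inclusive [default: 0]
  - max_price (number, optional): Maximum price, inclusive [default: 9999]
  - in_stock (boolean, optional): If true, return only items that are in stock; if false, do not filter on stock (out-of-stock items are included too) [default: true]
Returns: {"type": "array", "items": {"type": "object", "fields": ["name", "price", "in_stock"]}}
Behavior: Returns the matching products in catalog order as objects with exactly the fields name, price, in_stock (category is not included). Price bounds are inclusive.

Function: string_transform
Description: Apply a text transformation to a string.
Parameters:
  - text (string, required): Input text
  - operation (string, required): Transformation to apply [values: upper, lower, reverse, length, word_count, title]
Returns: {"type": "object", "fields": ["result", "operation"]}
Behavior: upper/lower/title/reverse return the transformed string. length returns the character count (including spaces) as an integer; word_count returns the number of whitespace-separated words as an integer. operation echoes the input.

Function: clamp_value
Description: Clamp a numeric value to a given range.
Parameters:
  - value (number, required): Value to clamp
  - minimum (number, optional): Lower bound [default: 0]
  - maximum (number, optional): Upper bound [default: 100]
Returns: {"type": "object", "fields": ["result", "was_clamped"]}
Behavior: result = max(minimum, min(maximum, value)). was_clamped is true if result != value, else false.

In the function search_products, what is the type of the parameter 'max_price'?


The search_products spec declares:
  - max_price (number, optional): Maximum price, inclusive [default: 9999]
Type:
number


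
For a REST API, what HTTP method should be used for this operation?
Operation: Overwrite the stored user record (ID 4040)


GET = read, POST = create, PUT = update/replace, DELETE = remove
This operation is an update/replace.
PUT


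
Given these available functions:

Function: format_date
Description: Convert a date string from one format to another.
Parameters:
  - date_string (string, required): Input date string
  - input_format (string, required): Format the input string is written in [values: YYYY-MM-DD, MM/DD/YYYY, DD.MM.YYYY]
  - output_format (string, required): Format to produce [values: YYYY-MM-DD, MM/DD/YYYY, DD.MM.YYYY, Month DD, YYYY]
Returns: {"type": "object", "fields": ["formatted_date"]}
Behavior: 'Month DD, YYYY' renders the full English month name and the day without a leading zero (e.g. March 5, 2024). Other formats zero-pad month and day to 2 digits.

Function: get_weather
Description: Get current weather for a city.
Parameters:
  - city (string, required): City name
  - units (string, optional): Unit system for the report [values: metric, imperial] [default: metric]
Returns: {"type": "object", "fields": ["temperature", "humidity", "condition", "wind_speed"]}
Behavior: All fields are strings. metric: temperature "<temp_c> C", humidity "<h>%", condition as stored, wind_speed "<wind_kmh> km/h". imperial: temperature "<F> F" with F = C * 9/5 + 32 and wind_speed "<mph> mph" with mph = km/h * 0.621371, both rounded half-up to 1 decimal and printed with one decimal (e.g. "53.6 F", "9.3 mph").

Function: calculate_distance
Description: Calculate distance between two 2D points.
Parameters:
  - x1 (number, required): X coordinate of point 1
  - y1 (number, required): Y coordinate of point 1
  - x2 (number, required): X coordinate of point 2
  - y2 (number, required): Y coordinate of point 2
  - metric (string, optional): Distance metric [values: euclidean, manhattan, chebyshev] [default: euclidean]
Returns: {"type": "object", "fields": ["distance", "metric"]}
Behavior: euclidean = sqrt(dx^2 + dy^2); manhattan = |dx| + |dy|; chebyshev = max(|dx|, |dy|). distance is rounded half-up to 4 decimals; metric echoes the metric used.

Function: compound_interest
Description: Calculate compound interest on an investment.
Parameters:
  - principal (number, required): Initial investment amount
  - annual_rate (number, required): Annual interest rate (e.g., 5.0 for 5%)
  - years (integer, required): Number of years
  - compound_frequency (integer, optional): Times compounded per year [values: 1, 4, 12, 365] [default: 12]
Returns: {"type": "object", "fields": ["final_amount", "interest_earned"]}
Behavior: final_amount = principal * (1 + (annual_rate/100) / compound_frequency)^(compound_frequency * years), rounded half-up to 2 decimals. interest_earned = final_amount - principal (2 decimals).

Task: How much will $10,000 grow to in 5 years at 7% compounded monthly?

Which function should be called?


The task needs a function whose description is: Calculate compound interest on an investment.
compound_interest


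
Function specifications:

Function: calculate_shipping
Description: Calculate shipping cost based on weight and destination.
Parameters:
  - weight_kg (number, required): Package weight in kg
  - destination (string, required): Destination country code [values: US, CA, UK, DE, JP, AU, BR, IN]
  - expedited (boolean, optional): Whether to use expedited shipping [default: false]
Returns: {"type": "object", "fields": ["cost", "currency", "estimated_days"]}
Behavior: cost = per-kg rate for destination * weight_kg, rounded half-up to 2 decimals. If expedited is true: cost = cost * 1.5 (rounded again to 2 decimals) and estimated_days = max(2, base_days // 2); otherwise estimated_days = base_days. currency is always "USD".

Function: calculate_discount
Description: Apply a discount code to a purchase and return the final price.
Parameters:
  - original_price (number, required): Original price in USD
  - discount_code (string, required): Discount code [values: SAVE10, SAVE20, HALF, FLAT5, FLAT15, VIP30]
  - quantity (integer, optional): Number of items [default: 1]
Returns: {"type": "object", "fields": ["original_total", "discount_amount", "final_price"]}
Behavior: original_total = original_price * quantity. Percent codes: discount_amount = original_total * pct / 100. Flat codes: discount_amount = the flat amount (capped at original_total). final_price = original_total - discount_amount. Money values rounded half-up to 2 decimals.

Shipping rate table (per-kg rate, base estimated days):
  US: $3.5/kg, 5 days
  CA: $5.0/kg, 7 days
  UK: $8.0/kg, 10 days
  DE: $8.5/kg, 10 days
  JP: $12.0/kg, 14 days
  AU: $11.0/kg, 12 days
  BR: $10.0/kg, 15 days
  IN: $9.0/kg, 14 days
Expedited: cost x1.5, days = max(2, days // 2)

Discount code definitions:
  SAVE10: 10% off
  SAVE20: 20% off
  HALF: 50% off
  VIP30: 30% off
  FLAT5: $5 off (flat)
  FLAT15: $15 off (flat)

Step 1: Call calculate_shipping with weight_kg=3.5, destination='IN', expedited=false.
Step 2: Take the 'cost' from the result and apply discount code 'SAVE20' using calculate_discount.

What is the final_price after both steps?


Step 1: calculate_shipping(weight_kg=3.5, destination=IN, expedited=false)
  Rate for IN: $9.0/kg, base 14 days
  cost = 9.0 * 3.5 = 31.5 -> 31.50
  expedited not set/false: estimated_days = 14
  -> cost = 31.50 USD
Step 2: calculate_discount(original_price=31.5, discount_code=SAVE20, quantity=1)
  original_total = 31.5 * 1 = 31.50
  SAVE20 = 20% off: discount_amount = 31.50 * 20/100 = 6.3 -> 6.30
  final_price = 31.50 - 6.30 = 25.20
  -> final_price = 25.20
$25.20


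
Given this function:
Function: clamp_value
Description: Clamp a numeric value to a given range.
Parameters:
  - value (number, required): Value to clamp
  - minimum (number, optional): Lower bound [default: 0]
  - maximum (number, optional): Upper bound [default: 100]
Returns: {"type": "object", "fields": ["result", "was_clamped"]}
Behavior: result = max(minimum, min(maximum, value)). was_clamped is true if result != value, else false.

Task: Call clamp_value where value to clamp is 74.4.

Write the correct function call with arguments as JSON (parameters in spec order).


Mapping each described value to its parameter name:
  'Value to clamp' -> value = 74.4
clamp_value({"value": 74.4})


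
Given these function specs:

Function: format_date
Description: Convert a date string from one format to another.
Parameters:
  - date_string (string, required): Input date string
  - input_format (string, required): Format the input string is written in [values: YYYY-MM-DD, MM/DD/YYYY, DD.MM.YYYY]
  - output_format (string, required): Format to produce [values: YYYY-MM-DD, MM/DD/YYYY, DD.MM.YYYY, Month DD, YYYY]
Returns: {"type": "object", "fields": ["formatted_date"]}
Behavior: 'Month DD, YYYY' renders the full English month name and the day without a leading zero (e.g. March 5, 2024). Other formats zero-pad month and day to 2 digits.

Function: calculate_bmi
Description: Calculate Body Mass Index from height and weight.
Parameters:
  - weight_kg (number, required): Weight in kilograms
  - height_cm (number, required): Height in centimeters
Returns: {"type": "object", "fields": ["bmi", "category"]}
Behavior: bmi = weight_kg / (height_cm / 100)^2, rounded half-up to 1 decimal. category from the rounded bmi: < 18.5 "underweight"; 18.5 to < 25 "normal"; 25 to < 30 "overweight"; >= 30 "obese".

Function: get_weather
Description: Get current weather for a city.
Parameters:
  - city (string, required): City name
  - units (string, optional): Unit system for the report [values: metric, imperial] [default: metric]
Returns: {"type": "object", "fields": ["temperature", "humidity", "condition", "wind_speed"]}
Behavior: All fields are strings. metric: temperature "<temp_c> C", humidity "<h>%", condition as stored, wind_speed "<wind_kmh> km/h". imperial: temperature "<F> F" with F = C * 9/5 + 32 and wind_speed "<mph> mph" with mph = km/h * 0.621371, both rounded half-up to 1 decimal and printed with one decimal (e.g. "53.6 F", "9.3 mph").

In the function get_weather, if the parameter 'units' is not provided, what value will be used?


The get_weather spec declares:
  - units (string, optional): Unit system for the report [values: metric, imperial] [default: metric]
Default:
metric


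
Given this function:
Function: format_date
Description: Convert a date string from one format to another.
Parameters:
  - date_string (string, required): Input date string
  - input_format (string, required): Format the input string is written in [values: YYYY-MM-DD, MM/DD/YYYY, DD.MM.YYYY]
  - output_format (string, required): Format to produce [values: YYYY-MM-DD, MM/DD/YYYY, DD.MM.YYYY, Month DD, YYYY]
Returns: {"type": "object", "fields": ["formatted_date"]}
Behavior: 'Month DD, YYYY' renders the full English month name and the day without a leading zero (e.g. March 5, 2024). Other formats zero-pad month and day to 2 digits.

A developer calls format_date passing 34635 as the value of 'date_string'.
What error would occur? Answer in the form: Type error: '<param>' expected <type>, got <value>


Spec: 'date_string' is declared as string; 34635 is an integer.
Type error: 'date_string' expected string, got 34635


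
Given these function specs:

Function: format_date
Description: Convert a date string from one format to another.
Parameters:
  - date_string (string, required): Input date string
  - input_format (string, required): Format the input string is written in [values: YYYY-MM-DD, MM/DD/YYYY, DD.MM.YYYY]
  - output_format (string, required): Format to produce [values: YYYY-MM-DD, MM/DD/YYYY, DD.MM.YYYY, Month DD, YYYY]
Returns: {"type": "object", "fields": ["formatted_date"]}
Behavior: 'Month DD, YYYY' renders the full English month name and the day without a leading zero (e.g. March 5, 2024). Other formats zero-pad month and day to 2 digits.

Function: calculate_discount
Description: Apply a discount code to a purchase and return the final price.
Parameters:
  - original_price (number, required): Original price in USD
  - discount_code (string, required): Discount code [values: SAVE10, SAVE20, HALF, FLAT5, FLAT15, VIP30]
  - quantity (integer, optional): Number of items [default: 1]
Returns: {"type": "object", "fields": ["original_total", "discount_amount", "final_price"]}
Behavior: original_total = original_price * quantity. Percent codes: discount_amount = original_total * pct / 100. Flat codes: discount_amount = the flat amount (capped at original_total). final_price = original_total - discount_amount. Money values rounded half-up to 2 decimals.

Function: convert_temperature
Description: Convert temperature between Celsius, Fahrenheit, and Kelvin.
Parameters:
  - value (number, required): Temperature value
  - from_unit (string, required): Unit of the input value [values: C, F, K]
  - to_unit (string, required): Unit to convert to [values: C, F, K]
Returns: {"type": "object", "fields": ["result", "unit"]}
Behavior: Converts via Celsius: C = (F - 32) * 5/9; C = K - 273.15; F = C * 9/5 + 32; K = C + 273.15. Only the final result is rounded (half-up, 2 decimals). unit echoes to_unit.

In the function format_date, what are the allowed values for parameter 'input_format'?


The format_date spec declares:
  - input_format (string, required): Format the input string is written in [values: YYYY-MM-DD, MM/DD/YYYY, DD.MM.YYYY]
Allowed values:
YYYY-MM-DD, MM/DD/YYYY, DD.MM.YYYY
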